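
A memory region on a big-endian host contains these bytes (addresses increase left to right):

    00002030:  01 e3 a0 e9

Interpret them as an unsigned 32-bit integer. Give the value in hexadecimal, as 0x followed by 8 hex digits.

In big-endian order the high byte comes first in memory.
The bytes are already most-significant first: 0x01E3A0E9.

0x01E3A0E9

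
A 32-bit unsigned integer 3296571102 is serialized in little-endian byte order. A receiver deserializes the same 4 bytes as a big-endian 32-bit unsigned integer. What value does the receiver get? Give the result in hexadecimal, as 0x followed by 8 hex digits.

0xDEAE7DC4

3296571102 in 32-bit hexadecimal is 0xC47DAEDE.
Stored little-endian, the bytes at ascending addresses are DE AE 7D C4.
Read back as big-endian, the last byte is least significant, giving 0xDEAE7DC4.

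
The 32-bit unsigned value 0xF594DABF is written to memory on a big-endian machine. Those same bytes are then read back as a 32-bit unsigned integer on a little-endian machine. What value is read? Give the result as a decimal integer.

3218773237

Stored big-endian, the bytes at ascending addresses are F5 94 DA BF.
Read back as little-endian, the first byte is least significant, giving 0xBFDA94F5.
0xBFDA94F5 = 3218773237.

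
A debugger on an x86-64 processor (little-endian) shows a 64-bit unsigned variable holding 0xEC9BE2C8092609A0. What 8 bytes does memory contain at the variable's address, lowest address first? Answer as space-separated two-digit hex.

Split into bytes (most-significant first): EC 9B E2 C8 09 26 09 A0.
Little-endian stores the least-significant byte at the lowest address.
So at ascending addresses the bytes are A0 09 26 09 C8 E2 9B EC.

A0 09 26 09 C8 E2 9B EC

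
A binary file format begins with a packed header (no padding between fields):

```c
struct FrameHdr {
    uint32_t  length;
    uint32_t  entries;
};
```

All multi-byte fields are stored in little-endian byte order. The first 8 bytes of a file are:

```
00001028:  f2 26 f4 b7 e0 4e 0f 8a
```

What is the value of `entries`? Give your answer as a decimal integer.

2316259040

`entries` follows `length` (4 bytes), so it starts at byte offset 4 and occupies 4 bytes.
Bytes at offsets 4..7: E0 4E 0F 8A.
Little-endian stores the least-significant byte at the lowest address.
Reassemble most-significant byte first: 8A 0F 4E E0 → 0x8A0F4EE0.
0x8A0F4EE0 = 2316259040.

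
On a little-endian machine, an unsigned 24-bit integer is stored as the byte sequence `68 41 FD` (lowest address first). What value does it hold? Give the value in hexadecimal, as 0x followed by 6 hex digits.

0xFD4168

In little-endian order the low byte comes first in memory.
Reassemble most-significant byte first: FD 41 68 → 0xFD4168.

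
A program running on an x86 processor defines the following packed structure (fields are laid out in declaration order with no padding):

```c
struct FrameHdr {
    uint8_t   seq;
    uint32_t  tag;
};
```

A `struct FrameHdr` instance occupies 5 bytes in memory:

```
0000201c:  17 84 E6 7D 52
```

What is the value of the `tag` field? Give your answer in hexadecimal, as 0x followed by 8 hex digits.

`tag` follows `seq` (1 byte), so it starts at byte offset 1 and occupies 4 bytes.
Bytes at offsets 1..4: 84 E6 7D 52.
Little-endian stores the least-significant byte at the lowest address.
Reassemble most-significant byte first: 52 7D E6 84 → 0x527DE684.

0x527DE684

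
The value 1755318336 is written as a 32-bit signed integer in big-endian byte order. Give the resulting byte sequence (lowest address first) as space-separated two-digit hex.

1755318336 in hexadecimal, padded to 32 bits, is 0x68A00840.
Split into bytes (most-significant first): 68 A0 08 40.
Big-endian stores the most-significant byte at the lowest address.
So the memory order matches the most-significant-first order: 68 A0 08 40.

68 A0 08 40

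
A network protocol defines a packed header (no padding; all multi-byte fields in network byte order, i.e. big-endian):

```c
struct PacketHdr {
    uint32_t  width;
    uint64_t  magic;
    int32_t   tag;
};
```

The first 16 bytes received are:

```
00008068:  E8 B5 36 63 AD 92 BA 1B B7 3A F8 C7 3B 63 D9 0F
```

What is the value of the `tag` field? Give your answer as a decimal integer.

`tag` follows `width` (4 B), `magic` (8 B), so it starts at offset 4 + 8 = 12 and occupies 4 bytes.
Bytes at offsets 12..15: 3B 63 D9 0F.
Big-endian: lowest address holds the most-significant byte.
The bytes are already most-significant first: 0x3B63D90F.
0x3B63D90F = 996399375.

996399375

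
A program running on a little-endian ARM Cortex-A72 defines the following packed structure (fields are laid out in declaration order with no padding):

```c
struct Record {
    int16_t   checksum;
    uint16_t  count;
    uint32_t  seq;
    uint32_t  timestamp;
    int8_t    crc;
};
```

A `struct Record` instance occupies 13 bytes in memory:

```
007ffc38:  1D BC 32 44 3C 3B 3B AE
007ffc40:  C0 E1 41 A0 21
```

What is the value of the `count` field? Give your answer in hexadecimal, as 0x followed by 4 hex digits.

`count` follows `checksum` (2 bytes), so it starts at byte offset 2 and occupies 2 bytes.
Bytes at offsets 2..3: 32 44.
Little-endian stores the least-significant byte at the lowest address.
Reassemble most-significant byte first: 44 32 → 0x4432.

0x4432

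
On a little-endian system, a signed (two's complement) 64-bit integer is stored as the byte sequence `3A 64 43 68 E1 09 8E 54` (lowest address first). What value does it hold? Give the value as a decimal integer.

6092818209600398394

In little-endian order the low byte comes first in memory.
Reassemble most-significant byte first: 54 8E 09 E1 68 43 64 3A → 0x548E09E16843643A.
0x548E09E16843643A = 6092818209600398394.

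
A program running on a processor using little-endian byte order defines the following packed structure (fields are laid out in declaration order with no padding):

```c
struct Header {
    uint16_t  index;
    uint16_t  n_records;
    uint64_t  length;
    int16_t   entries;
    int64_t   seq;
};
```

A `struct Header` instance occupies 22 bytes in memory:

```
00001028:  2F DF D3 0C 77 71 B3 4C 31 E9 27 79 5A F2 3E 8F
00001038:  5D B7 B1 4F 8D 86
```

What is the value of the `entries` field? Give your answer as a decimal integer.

-3494

`entries` follows `index` (2 B), `n_records` (2 B), `length` (8 B), so it starts at offset 2 + 2 + 8 = 12 and occupies 2 bytes.
Bytes at offsets 12..13: 5A F2.
Little-endian stores the least-significant byte at the lowest address.
Reassemble most-significant byte first: F2 5A → 0xF25A.
Top bit is set, so as a signed 16-bit value this is 0xF25A − 2^16 = -3494.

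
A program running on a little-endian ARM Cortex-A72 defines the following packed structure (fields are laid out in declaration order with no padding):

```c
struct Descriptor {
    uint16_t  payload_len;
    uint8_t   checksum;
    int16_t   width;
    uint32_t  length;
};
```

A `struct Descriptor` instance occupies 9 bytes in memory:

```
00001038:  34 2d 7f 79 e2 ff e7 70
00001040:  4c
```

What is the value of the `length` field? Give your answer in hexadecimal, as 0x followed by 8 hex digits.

0x4C70E7FF

`length` follows `payload_len` (2 B), `checksum` (1 B), `width` (2 B), so it starts at offset 2 + 1 + 2 = 5 and occupies 4 bytes.
Bytes at offsets 5..8: FF E7 70 4C.
Little-endian stores the least-significant byte at the lowest address.
Reassemble most-significant byte first: 4C 70 E7 FF → 0x4C70E7FF.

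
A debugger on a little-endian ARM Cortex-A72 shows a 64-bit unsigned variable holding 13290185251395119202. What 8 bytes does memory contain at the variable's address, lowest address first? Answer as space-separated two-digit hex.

13290185251395119202 in hexadecimal, padded to 64 bits, is 0xB87039125C8AA862.
Split into bytes (most-significant first): B8 70 39 12 5C 8A A8 62.
Little-endian stores the least-significant byte at the lowest address.
So at ascending addresses the bytes are 62 A8 8A 5C 12 39 70 B8.

62 A8 8A 5C 12 39 70 B8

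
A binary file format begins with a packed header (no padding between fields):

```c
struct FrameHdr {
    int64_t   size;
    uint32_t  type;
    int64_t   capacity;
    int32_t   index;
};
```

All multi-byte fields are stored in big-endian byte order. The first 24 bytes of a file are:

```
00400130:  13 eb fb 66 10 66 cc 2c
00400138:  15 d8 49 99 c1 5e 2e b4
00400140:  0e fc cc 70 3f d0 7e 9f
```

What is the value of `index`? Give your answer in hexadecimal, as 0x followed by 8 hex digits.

0x3FD07E9F

`index` follows `size` (8 B), `type` (4 B), `capacity` (8 B), so it starts at offset 8 + 4 + 8 = 20 and occupies 4 bytes.
Bytes at offsets 20..23: 3F D0 7E 9F.
Big-endian: lowest address holds the most-significant byte.
The bytes are already most-significant first: 0x3FD07E9F.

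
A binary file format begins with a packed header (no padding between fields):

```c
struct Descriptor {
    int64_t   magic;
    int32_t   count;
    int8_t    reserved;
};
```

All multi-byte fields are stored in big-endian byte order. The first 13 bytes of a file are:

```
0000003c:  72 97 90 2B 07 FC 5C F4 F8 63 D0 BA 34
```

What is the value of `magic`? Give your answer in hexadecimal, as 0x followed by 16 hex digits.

`magic` is the first field, at byte offset 0, occupying 8 bytes.
Bytes at offsets 0..7: 72 97 90 2B 07 FC 5C F4.
Big-endian stores the most-significant byte at the lowest address.
The bytes are already most-significant first: 0x7297902B07FC5CF4.

0x7297902B07FC5CF4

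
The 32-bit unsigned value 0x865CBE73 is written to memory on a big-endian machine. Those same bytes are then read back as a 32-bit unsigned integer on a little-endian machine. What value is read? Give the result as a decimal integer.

1941855366

Stored big-endian, the bytes at ascending addresses are 86 5C BE 73.
Read back as little-endian, the first byte is least significant, giving 0x73BE5C86.
0x73BE5C86 = 1941855366.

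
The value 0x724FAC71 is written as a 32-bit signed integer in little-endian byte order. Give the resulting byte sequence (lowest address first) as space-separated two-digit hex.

Split into bytes (most-significant first): 72 4F AC 71.
In little-endian order the low byte comes first in memory.
So at ascending addresses the bytes are 71 AC 4F 72.

71 AC 4F 72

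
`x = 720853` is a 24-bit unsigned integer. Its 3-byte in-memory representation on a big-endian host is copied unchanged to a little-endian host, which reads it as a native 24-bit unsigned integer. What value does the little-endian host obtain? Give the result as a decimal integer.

14024458

720853 in 24-bit hexadecimal is 0x0AFFD5.
Stored big-endian, the bytes at ascending addresses are 0A FF D5.
Read back as little-endian, the first byte is least significant, giving 0xD5FF0A.
0xD5FF0A = 14024458.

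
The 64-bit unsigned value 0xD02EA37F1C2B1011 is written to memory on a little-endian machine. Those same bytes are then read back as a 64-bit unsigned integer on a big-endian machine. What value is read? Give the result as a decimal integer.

1229530099672624848

Stored little-endian, the bytes at ascending addresses are 11 10 2B 1C 7F A3 2E D0.
Read back as big-endian, the last byte is least significant, giving 0x11102B1C7FA32ED0.
0x11102B1C7FA32ED0 = 1229530099672624848.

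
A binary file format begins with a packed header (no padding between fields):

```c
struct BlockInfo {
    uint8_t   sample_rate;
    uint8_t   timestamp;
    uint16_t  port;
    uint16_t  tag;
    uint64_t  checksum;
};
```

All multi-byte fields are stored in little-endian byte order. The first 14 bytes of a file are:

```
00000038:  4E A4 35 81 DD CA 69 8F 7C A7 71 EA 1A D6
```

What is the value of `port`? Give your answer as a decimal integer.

`port` follows `sample_rate` (1 B), `timestamp` (1 B), so it starts at offset 1 + 1 = 2 and occupies 2 bytes.
Bytes at offsets 2..3: 35 81.
Little-endian: lowest address holds the least-significant byte.
Reassemble most-significant byte first: 81 35 → 0x8135.
0x8135 = 33077.

33077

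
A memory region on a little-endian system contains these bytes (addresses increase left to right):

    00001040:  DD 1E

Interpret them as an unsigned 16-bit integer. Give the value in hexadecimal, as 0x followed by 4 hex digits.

0x1EDD

Little-endian stores the least-significant byte at the lowest address.
Reassemble most-significant byte first: 1E DD → 0x1EDD.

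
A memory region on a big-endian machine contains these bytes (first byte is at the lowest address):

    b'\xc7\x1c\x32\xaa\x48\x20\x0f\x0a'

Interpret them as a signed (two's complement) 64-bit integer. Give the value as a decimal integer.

Big-endian: lowest address holds the most-significant byte.
The bytes are already most-significant first: 0xC71C32AA48200F0A.
Top bit is set, so as a signed 64-bit value this is 0xC71C32AA48200F0A − 2^64 = -4099345853878104310.

-4099345853878104310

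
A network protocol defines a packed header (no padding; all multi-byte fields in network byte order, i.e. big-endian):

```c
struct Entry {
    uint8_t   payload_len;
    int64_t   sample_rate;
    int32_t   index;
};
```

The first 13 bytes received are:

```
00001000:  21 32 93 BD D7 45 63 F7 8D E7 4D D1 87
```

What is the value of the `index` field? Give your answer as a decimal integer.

-414330489

`index` follows `payload_len` (1 B), `sample_rate` (8 B), so it starts at offset 1 + 8 = 9 and occupies 4 bytes.
Bytes at offsets 9..12: E7 4D D1 87.
Big-endian: lowest address holds the most-significant byte.
The bytes are already most-significant first: 0xE74DD187.
Top bit is set, so as a signed 32-bit value this is 0xE74DD187 − 2^32 = -414330489.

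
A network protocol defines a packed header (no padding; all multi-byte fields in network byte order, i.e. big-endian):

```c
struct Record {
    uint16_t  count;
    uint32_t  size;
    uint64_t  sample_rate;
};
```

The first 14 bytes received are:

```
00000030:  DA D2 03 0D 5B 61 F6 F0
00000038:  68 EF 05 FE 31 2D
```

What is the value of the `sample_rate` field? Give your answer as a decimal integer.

17793837503547846957

`sample_rate` follows `count` (2 B), `size` (4 B), so it starts at offset 2 + 4 = 6 and occupies 8 bytes.
Bytes at offsets 6..13: F6 F0 68 EF 05 FE 31 2D.
Big-endian stores the most-significant byte at the lowest address.
The bytes are already most-significant first: 0xF6F068EF05FE312D.
0xF6F068EF05FE312D = 17793837503547846957.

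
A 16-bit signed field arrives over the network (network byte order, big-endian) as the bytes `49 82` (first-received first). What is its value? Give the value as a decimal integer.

18818

In big-endian order the high byte comes first in memory.
The bytes are already most-significant first: 0x4982.
0x4982 = 18818.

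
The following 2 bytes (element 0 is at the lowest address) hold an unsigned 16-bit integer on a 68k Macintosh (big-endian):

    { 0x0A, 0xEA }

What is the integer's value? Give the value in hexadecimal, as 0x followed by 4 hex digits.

In big-endian order the high byte comes first in memory.
The bytes are already most-significant first: 0x0AEA.

0x0AEA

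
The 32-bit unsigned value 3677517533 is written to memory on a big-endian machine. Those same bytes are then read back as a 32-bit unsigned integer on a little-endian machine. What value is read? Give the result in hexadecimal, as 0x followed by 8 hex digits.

0xDD7632DB

3677517533 in 32-bit hexadecimal is 0xDB3276DD.
Stored big-endian, the bytes at ascending addresses are DB 32 76 DD.
Read back as little-endian, the first byte is least significant, giving 0xDD7632DB.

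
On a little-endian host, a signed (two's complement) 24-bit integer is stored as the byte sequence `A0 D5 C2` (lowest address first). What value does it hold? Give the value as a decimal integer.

-4008544

Little-endian: lowest address holds the least-significant byte.
Reassemble most-significant byte first: C2 D5 A0 → 0xC2D5A0.
Top bit is set, so as a signed 24-bit value this is 0xC2D5A0 − 2^24 = -4008544.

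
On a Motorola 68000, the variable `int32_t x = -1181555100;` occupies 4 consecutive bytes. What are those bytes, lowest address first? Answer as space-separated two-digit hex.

Two's complement of -1181555100 in 32 bits: 1181555100 = 0x466D199C; invert → 0xB992E663; add 1 → 0xB992E664.
Split into bytes (most-significant first): B9 92 E6 64.
Big-endian: lowest address holds the most-significant byte.
So the memory order matches the most-significant-first order: B9 92 E6 64.

B9 92 E6 64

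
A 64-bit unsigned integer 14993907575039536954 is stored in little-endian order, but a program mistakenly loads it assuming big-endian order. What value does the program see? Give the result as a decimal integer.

14993907575039536954 in 64-bit hexadecimal is 0xD0150F7F95452F3A.
Stored little-endian, the bytes at ascending addresses are 3A 2F 45 95 7F 0F 15 D0.
Read back as big-endian, the last byte is least significant, giving 0x3A2F45957F0F15D0.
0x3A2F45957F0F15D0 = 4192646286489359824.

4192646286489359824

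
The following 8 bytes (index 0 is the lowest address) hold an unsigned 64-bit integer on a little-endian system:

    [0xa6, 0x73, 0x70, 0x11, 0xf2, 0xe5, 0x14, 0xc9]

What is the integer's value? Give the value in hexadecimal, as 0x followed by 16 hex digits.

0xC914E5F2117073A6

Little-endian stores the least-significant byte at the lowest address.
Reassemble most-significant byte first: C9 14 E5 F2 11 70 73 A6 → 0xC914E5F2117073A6.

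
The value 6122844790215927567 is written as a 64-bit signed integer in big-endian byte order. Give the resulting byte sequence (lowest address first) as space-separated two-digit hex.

6122844790215927567 in hexadecimal, padded to 64 bits, is 0x54F8B6E57FABE70F.
Split into bytes (most-significant first): 54 F8 B6 E5 7F AB E7 0F.
Big-endian stores the most-significant byte at the lowest address.
So the memory order matches the most-significant-first order: 54 F8 B6 E5 7F AB E7 0F.

54 F8 B6 E5 7F AB E7 0F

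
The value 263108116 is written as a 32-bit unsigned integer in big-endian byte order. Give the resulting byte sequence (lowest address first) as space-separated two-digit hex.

0F AE B6 14

263108116 in hexadecimal, padded to 32 bits, is 0x0FAEB614.
Split into bytes (most-significant first): 0F AE B6 14.
Big-endian stores the most-significant byte at the lowest address.
So the memory order matches the most-significant-first order: 0F AE B6 14.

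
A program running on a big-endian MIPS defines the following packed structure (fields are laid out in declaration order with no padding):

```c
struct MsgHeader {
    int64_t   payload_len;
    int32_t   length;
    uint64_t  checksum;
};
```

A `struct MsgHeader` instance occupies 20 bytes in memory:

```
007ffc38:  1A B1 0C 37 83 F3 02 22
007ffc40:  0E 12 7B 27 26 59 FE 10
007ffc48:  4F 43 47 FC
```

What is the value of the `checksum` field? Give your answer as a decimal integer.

2763519192371251196

`checksum` follows `payload_len` (8 B), `length` (4 B), so it starts at offset 8 + 4 = 12 and occupies 8 bytes.
Bytes at offsets 12..19: 26 59 FE 10 4F 43 47 FC.
Big-endian: lowest address holds the most-significant byte.
The bytes are already most-significant first: 0x2659FE104F4347FC.
0x2659FE104F4347FC = 2763519192371251196.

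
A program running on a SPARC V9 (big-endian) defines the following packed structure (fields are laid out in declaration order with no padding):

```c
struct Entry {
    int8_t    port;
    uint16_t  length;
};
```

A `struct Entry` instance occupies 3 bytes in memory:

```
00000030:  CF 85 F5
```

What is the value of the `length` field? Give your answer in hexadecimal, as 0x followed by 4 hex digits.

`length` follows `port` (1 byte), so it starts at byte offset 1 and occupies 2 bytes.
Bytes at offsets 1..2: 85 F5.
Big-endian stores the most-significant byte at the lowest address.
The bytes are already most-significant first: 0x85F5.

0x85F5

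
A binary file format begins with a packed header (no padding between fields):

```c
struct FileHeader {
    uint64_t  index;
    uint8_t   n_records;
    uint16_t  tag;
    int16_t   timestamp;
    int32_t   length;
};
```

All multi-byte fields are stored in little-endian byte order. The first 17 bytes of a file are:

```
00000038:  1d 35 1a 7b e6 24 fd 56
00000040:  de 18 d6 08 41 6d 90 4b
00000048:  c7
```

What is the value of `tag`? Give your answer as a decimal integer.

`tag` follows `index` (8 B), `n_records` (1 B), so it starts at offset 8 + 1 = 9 and occupies 2 bytes.
Bytes at offsets 9..10: 18 D6.
Little-endian stores the least-significant byte at the lowest address.
Reassemble most-significant byte first: D6 18 → 0xD618.
0xD618 = 54808.

54808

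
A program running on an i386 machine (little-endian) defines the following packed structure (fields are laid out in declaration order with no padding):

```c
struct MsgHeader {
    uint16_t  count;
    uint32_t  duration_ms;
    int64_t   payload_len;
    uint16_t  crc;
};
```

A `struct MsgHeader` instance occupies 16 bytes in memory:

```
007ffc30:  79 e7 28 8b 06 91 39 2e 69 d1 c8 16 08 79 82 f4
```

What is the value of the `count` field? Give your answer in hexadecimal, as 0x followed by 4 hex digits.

0xE779

`count` is the first field, at byte offset 0, occupying 2 bytes.
Bytes at offsets 0..1: 79 E7.
In little-endian order the low byte comes first in memory.
Reassemble most-significant byte first: E7 79 → 0xE779.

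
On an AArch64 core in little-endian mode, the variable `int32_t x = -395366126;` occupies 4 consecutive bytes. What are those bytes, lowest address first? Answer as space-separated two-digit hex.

12 31 6F E8

Two's complement of -395366126 in 32 bits: 395366126 = 0x1790CEEE; invert → 0xE86F3111; add 1 → 0xE86F3112.
Split into bytes (most-significant first): E8 6F 31 12.
Little-endian stores the least-significant byte at the lowest address.
So at ascending addresses the bytes are 12 31 6F E8.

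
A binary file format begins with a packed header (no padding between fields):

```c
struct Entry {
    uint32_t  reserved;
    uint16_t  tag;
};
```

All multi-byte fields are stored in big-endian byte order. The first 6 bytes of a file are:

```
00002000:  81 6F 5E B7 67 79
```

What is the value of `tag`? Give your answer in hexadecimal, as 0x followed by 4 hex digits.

`tag` follows `reserved` (4 bytes), so it starts at byte offset 4 and occupies 2 bytes.
Bytes at offsets 4..5: 67 79.
Big-endian stores the most-significant byte at the lowest address.
The bytes are already most-significant first: 0x6779.

0x6779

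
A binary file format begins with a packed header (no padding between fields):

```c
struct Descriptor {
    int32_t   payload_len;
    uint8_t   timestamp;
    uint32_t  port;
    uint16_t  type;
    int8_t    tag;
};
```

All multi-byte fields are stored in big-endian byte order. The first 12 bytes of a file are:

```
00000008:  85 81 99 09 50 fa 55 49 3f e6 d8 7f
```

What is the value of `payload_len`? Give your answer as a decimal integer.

`payload_len` is the first field, at byte offset 0, occupying 4 bytes.
Bytes at offsets 0..3: 85 81 99 09.
Big-endian stores the most-significant byte at the lowest address.
The bytes are already most-significant first: 0x85819909.
Top bit is set, so as a signed 32-bit value this is 0x85819909 − 2^32 = -2055104247.

-2055104247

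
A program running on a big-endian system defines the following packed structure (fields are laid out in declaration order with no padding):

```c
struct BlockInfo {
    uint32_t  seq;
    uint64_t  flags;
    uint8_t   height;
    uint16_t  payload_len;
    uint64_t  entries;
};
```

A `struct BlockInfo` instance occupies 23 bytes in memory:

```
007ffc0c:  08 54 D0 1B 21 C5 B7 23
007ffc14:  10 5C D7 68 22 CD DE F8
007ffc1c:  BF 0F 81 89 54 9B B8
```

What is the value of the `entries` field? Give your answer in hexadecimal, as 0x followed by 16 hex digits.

`entries` follows `seq` (4 B), `flags` (8 B), `height` (1 B), `payload_len` (2 B), so it starts at offset 4 + 8 + 1 + 2 = 15 and occupies 8 bytes.
Bytes at offsets 15..22: F8 BF 0F 81 89 54 9B B8.
In big-endian order the high byte comes first in memory.
The bytes are already most-significant first: 0xF8BF0F8189549BB8.

0xF8BF0F8189549BB8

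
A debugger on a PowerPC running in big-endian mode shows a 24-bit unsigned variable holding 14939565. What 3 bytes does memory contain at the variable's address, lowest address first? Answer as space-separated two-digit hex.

E3 F5 AD

14939565 in hexadecimal, padded to 24 bits, is 0xE3F5AD.
Split into bytes (most-significant first): E3 F5 AD.
Big-endian stores the most-significant byte at the lowest address.
So the memory order matches the most-significant-first order: E3 F5 AD.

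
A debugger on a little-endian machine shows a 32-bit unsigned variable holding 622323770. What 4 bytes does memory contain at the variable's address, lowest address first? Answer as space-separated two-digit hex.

622323770 in hexadecimal, padded to 32 bits, is 0x2517E83A.
Split into bytes (most-significant first): 25 17 E8 3A.
Little-endian: lowest address holds the least-significant byte.
So at ascending addresses the bytes are 3A E8 17 25.

3A E8 17 25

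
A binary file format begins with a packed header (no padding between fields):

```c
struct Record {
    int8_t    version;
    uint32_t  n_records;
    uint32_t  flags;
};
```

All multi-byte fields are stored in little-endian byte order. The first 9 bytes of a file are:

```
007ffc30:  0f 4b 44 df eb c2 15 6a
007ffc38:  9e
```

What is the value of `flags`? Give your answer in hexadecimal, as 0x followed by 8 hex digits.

0x9E6A15C2

`flags` follows `version` (1 B), `n_records` (4 B), so it starts at offset 1 + 4 = 5 and occupies 4 bytes.
Bytes at offsets 5..8: C2 15 6A 9E.
Little-endian: lowest address holds the least-significant byte.
Reassemble most-significant byte first: 9E 6A 15 C2 → 0x9E6A15C2.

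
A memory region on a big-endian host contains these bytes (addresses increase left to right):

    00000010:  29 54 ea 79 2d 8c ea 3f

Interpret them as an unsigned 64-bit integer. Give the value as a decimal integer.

Big-endian stores the most-significant byte at the lowest address.
The bytes are already most-significant first: 0x2954EA792D8CEA3F.
0x2954EA792D8CEA3F = 2978263059774892607.

2978263059774892607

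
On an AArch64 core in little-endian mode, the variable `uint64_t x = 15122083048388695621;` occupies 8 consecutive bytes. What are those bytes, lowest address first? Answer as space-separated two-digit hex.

45 16 2A 8B 69 6E DC D1

15122083048388695621 in hexadecimal, padded to 64 bits, is 0xD1DC6E698B2A1645.
Split into bytes (most-significant first): D1 DC 6E 69 8B 2A 16 45.
In little-endian order the low byte comes first in memory.
So at ascending addresses the bytes are 45 16 2A 8B 69 6E DC D1.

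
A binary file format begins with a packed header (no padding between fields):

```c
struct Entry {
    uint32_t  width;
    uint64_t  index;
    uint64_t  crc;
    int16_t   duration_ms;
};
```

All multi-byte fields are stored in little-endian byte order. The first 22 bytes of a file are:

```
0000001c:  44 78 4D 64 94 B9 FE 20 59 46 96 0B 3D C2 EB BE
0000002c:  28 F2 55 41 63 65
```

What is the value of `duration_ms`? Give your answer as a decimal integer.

25955

`duration_ms` follows `width` (4 B), `index` (8 B), `crc` (8 B), so it starts at offset 4 + 8 + 8 = 20 and occupies 2 bytes.
Bytes at offsets 20..21: 63 65.
Little-endian: lowest address holds the least-significant byte.
Reassemble most-significant byte first: 65 63 → 0x6563.
0x6563 = 25955.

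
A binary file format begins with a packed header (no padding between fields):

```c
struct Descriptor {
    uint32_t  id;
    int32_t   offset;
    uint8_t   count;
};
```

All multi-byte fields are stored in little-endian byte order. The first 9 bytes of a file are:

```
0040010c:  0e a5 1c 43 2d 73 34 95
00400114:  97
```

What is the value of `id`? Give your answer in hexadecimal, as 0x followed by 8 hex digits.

0x431CA50E

`id` is the first field, at byte offset 0, occupying 4 bytes.
Bytes at offsets 0..3: 0E A5 1C 43.
Little-endian: lowest address holds the least-significant byte.
Reassemble most-significant byte first: 43 1C A5 0E → 0x431CA50E.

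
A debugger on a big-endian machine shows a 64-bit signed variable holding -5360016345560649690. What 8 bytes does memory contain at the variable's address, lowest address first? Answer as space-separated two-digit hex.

B5 9D 65 88 44 91 F0 26

Two's complement of -5360016345560649690 in 64 bits: 5360016345560649690 = 0x4A629A77BB6E0FDA; invert → 0xB59D65884491F025; add 1 → 0xB59D65884491F026.
Split into bytes (most-significant first): B5 9D 65 88 44 91 F0 26.
In big-endian order the high byte comes first in memory.
So the memory order matches the most-significant-first order: B5 9D 65 88 44 91 F0 26.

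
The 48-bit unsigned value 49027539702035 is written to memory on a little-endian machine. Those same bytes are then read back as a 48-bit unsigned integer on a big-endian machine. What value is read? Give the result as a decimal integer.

49027539702035 in 48-bit hexadecimal is 0x2C971D169113.
Stored little-endian, the bytes at ascending addresses are 13 91 16 1D 97 2C.
Read back as big-endian, the last byte is least significant, giving 0x1391161D972C.
0x1391161D972C = 21513862223660.

21513862223660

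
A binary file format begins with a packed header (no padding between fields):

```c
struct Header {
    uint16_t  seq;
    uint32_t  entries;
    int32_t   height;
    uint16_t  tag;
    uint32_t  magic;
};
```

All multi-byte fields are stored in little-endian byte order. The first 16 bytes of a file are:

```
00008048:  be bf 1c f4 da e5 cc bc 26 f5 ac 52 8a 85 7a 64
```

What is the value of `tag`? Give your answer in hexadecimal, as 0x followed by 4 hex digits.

0x52AC

`tag` follows `seq` (2 B), `entries` (4 B), `height` (4 B), so it starts at offset 2 + 4 + 4 = 10 and occupies 2 bytes.
Bytes at offsets 10..11: AC 52.
In little-endian order the low byte comes first in memory.
Reassemble most-significant byte first: 52 AC → 0x52AC.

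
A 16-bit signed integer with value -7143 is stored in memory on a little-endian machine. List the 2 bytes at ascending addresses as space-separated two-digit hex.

Two's complement of -7143 in 16 bits: 7143 = 0x1BE7; invert → 0xE418; add 1 → 0xE419.
Split into bytes (most-significant first): E4 19.
In little-endian order the low byte comes first in memory.
So at ascending addresses the bytes are 19 E4.

19 E4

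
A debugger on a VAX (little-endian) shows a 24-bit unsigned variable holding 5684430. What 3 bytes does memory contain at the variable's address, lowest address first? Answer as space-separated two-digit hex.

CE BC 56

5684430 in hexadecimal, padded to 24 bits, is 0x56BCCE.
Split into bytes (most-significant first): 56 BC CE.
Little-endian stores the least-significant byte at the lowest address.
So at ascending addresses the bytes are CE BC 56.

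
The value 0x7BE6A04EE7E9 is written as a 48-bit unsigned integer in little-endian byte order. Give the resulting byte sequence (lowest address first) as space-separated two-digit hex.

E9 E7 4E A0 E6 7B

Split into bytes (most-significant first): 7B E6 A0 4E E7 E9.
In little-endian order the low byte comes first in memory.
So at ascending addresses the bytes are E9 E7 4E A0 E6 7B.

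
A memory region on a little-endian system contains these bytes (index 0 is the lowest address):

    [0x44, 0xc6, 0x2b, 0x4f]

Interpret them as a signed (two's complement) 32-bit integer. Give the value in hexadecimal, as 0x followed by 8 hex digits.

Little-endian: lowest address holds the least-significant byte.
Reassemble most-significant byte first: 4F 2B C6 44 → 0x4F2BC644.

0x4F2BC644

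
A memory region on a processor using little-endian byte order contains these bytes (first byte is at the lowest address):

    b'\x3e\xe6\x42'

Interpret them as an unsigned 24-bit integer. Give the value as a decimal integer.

4384318

In little-endian order the low byte comes first in memory.
Reassemble most-significant byte first: 42 E6 3E → 0x42E63E.
0x42E63E = 4384318.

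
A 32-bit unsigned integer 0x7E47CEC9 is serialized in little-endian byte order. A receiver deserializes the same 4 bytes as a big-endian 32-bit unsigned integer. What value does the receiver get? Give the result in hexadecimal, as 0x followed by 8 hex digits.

0xC9CE477E

Stored little-endian, the bytes at ascending addresses are C9 CE 47 7E.
Read back as big-endian, the last byte is least significant, giving 0xC9CE477E.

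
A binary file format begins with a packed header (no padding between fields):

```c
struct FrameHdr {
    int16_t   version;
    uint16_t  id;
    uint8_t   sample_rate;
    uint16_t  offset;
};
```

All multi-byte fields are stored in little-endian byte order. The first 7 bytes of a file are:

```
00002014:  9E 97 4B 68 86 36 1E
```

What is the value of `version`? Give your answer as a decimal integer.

`version` is the first field, at byte offset 0, occupying 2 bytes.
Bytes at offsets 0..1: 9E 97.
In little-endian order the low byte comes first in memory.
Reassemble most-significant byte first: 97 9E → 0x979E.
Top bit is set, so as a signed 16-bit value this is 0x979E − 2^16 = -26722.

-26722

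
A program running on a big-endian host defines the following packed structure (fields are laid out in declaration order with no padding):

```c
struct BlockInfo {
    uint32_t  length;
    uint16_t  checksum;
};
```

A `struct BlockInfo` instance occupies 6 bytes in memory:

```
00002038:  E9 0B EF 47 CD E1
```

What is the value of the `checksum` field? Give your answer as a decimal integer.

`checksum` follows `length` (4 bytes), so it starts at byte offset 4 and occupies 2 bytes.
Bytes at offsets 4..5: CD E1.
Big-endian: lowest address holds the most-significant byte.
The bytes are already most-significant first: 0xCDE1.
0xCDE1 = 52705.

52705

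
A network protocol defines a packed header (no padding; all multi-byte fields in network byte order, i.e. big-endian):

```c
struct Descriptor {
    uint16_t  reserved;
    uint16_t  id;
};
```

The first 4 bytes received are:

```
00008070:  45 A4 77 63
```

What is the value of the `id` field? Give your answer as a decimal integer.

`id` follows `reserved` (2 bytes), so it starts at byte offset 2 and occupies 2 bytes.
Bytes at offsets 2..3: 77 63.
Big-endian: lowest address holds the most-significant byte.
The bytes are already most-significant first: 0x7763.
0x7763 = 30563.

30563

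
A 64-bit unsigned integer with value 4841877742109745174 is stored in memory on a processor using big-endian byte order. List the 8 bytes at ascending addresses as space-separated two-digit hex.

43 31 CE 27 30 52 60 16

4841877742109745174 in hexadecimal, padded to 64 bits, is 0x4331CE2730526016.
Split into bytes (most-significant first): 43 31 CE 27 30 52 60 16.
In big-endian order the high byte comes first in memory.
So the memory order matches the most-significant-first order: 43 31 CE 27 30 52 60 16.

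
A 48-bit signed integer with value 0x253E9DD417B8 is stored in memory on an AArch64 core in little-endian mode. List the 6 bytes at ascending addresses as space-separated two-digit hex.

Split into bytes (most-significant first): 25 3E 9D D4 17 B8.
Little-endian: lowest address holds the least-significant byte.
So at ascending addresses the bytes are B8 17 D4 9D 3E 25.

B8 17 D4 9D 3E 25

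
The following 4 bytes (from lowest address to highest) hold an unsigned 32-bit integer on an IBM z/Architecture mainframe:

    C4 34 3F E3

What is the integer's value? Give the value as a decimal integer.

3291758563

In big-endian order the high byte comes first in memory.
The bytes are already most-significant first: 0xC4343FE3.
0xC4343FE3 = 3291758563.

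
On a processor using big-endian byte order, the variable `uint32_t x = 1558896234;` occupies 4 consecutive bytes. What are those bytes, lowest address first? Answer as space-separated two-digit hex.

5C EA DE 6A

1558896234 in hexadecimal, padded to 32 bits, is 0x5CEADE6A.
Split into bytes (most-significant first): 5C EA DE 6A.
In big-endian order the high byte comes first in memory.
So the memory order matches the most-significant-first order: 5C EA DE 6A.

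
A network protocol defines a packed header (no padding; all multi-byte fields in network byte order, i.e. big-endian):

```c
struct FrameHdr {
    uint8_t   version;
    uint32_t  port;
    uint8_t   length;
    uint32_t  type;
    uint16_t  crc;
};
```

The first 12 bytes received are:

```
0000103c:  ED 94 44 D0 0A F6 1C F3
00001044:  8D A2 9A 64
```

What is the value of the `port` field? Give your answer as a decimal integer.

2487537674

`port` follows `version` (1 byte), so it starts at byte offset 1 and occupies 4 bytes.
Bytes at offsets 1..4: 94 44 D0 0A.
Big-endian stores the most-significant byte at the lowest address.
The bytes are already most-significant first: 0x9444D00A.
0x9444D00A = 2487537674.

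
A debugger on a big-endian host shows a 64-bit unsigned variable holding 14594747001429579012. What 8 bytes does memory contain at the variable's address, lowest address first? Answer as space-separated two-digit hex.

CA 8A F5 12 4E E8 55 04

14594747001429579012 in hexadecimal, padded to 64 bits, is 0xCA8AF5124EE85504.
Split into bytes (most-significant first): CA 8A F5 12 4E E8 55 04.
Big-endian: lowest address holds the most-significant byte.
So the memory order matches the most-significant-first order: CA 8A F5 12 4E E8 55 04.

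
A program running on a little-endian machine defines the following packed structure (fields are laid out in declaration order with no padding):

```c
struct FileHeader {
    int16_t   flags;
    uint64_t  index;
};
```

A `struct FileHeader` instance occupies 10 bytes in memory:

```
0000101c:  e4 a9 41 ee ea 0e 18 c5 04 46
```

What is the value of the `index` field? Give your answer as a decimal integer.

`index` follows `flags` (2 bytes), so it starts at byte offset 2 and occupies 8 bytes.
Bytes at offsets 2..9: 41 EE EA 0E 18 C5 04 46.
Little-endian: lowest address holds the least-significant byte.
Reassemble most-significant byte first: 46 04 C5 18 0E EA EE 41 → 0x4604C5180EEAEE41.
0x4604C5180EEAEE41 = 5045374189681962561.

5045374189681962561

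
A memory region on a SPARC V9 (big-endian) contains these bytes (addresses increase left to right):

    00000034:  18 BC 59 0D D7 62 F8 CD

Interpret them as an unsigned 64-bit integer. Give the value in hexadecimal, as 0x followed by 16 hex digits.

0x18BC590DD762F8CD

In big-endian order the high byte comes first in memory.
The bytes are already most-significant first: 0x18BC590DD762F8CD.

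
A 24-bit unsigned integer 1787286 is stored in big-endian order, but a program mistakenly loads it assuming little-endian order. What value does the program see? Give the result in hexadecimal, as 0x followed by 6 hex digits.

0x96451B

1787286 in 24-bit hexadecimal is 0x1B4596.
Stored big-endian, the bytes at ascending addresses are 1B 45 96.
Read back as little-endian, the first byte is least significant, giving 0x96451B.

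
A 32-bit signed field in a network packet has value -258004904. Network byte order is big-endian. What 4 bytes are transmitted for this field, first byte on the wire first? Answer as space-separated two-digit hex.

F0 9F 28 58

Two's complement of -258004904 in 32 bits: 258004904 = 0x0F60D7A8; invert → 0xF09F2857; add 1 → 0xF09F2858.
Split into bytes (most-significant first): F0 9F 28 58.
Big-endian: lowest address holds the most-significant byte.
So the memory order matches the most-significant-first order: F0 9F 28 58.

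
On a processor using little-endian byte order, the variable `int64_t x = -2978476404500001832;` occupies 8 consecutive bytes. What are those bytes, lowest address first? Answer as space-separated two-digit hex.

D8 0B E5 A1 7D 53 AA D6

Two's complement of -2978476404500001832 in 64 bits: 2978476404500001832 = 0x2955AC825E1AF428; invert → 0xD6AA537DA1E50BD7; add 1 → 0xD6AA537DA1E50BD8.
Split into bytes (most-significant first): D6 AA 53 7D A1 E5 0B D8.
In little-endian order the low byte comes first in memory.
So at ascending addresses the bytes are D8 0B E5 A1 7D 53 AA D6.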